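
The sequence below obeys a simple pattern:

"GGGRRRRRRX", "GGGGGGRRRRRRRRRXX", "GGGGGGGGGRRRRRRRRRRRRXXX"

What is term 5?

GGGGGGGGGGGGGGGRRRRRRRRRRRRRRRRRRXXXXX

Term n consists of 3n G's, followed by 3n+3 R's, followed by n X's (n = 1, 2, …).
For term 5, n = 5, so the run lengths are 15, 18, 5.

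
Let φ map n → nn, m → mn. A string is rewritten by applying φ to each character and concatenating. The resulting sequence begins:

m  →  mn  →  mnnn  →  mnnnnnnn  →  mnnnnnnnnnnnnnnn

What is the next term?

mnnnnnnnnnnnnnnnnnnnnnnnnnnnnnnn

Replace each of the 16 characters of mnnnnnnnnnnnnnnn in place — mn nn nn nn nn nn nn nn nn nn nn nn nn nn nn nn — and concatenate.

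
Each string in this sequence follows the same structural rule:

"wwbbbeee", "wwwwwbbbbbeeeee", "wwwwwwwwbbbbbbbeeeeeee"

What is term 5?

wwwwwwwwwwwwwwbbbbbbbbbbbeeeeeeeeeee

Term n consists of 3n-1 w's, followed by 2n+1 b's, followed by 2n+1 e's (n = 1, 2, …).
At n = 5 the blocks have lengths 14, 11, 11.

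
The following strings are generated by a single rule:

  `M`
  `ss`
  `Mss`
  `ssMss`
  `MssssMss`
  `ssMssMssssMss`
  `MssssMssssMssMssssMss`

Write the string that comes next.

Each term (from the third on) is the two preceding terms concatenated in order: term 3 = M·ss = Mss.
So term 8 is ssMssMssssMss·MssssMssssMssMssssMss.

ssMssMssssMssMssssMssssMssMssssMss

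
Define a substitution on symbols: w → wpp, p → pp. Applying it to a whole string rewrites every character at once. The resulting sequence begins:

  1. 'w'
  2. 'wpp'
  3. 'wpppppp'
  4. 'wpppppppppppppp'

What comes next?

Rewriting the 15 symbols of wpppppppppppppp one by one yields wpp pp pp pp pp pp pp pp pp pp pp pp pp pp pp; concatenated:

wpppppppppppppppppppppppppppppp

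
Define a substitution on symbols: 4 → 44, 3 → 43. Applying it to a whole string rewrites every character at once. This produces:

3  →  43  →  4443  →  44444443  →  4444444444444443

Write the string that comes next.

Applying the rule to each of the 16 symbols of 4444444444444443 gives the pieces 44 44 44 44 44 44 44 44 44 44 44 44 44 44 44 43, which concatenate to the answer.

44444444444444444444444444444443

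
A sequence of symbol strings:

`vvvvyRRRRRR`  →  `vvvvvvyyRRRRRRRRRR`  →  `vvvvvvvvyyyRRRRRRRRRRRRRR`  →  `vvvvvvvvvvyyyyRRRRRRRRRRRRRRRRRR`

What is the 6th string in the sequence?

vvvvvvvvvvvvvvyyyyyyRRRRRRRRRRRRRRRRRRRRRRRRRR

Reading off run lengths: v runs 4, 6, 8, 10; y runs 1, 2, 3, 4; R runs 6, 10, 14, 18 — each is linear in n (n = 1, 2, …).
Setting n = 6 gives 14, 6, 26 characters in each block.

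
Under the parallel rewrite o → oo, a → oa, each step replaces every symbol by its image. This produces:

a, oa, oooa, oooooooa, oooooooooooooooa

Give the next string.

oooooooooooooooooooooooooooooooa

Replace each of the 16 characters of oooooooooooooooa in place — oo oo oo oo oo oo oo oo oo oo oo oo oo oo oo oa — and concatenate.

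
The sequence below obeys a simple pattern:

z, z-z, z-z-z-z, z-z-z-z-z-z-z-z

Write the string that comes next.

s(k+1) = s(k)·-·s(k) — each term doubles the last with '-' between the halves.
One more doubling of z-z-z-z-z-z-z-z gives the answer.

z-z-z-z-z-z-z-z-z-z-z-z-z-z-z-z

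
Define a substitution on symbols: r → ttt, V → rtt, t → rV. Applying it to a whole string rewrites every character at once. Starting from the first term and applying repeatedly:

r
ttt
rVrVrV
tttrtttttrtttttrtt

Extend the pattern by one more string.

rVrVrVtttrVrVrVrVrVtttrVrVrVrVrVtttrVrV

Applying the rule to each of the 18 symbols of tttrtttttrtttttrtt gives the pieces rV rV rV ttt rV rV rV rV rV ttt rV rV rV rV rV ttt rV rV, which concatenate to the answer.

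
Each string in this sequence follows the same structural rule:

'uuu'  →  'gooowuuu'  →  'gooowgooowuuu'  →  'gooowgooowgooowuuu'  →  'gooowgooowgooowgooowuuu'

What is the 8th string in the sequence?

gooowgooowgooowgooowgooowgooowgooowuuu

Each term is the previous one with gooow prepended.
From gooowgooowgooowgooowuuu, 3 further steps: gooowgooowgooowgooowuuu → gooowgooowgooowgooowgooowuuu → gooowgooowgooowgooowgooowgooowuuu → (answer).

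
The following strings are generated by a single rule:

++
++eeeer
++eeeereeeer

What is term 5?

Each term is the previous one with eeeer appended.
From ++eeeereeeer, 2 further steps: ++eeeereeeer → ++eeeereeeereeeer → (answer).

++eeeereeeereeeereeeer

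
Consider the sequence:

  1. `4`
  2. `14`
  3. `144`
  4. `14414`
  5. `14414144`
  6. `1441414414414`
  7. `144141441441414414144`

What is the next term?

1441414414414144141441441414414414

Each term (from the third on) is the previous term followed by the one before it: term 3 = 14·4 = 144.
So term 8 is 144141441441414414144·1441414414414.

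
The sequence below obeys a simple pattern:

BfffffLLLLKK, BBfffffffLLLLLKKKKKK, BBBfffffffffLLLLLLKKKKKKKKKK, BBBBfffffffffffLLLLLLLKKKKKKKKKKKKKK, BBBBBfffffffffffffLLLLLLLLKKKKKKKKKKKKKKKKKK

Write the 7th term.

Each string has the form B^{n} f^{2n+3} L^{n+3} K^{4n-2} (n = 1, 2, …).
Setting n = 7 gives 7, 17, 10, 26 characters in each block.

BBBBBBBfffffffffffffffffLLLLLLLLLLKKKKKKKKKKKKKKKKKKKKKKKKKK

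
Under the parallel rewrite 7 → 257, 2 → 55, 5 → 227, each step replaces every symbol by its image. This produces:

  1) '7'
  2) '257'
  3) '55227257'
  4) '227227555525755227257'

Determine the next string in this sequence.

5555257555525722722722722755227257227227555525755227257

Applying the rule to each of the 21 symbols of 227227555525755227257 gives the pieces 55 55 257 55 55 257 227 227 227 227 55 227 257 227 227 55 55 257 55 227 257, which concatenate to the answer.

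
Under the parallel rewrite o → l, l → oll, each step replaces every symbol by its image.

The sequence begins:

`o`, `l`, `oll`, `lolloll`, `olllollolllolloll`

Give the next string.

Applying the rule to each of the 17 symbols of olllollolllolloll gives the pieces l oll oll oll l oll oll l oll oll oll l oll oll l oll oll, which concatenate to the answer.

lollollolllollolllollollolllollolllolloll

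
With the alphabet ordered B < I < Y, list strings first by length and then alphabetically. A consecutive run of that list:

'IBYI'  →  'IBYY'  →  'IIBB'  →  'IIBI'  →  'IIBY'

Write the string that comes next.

Find the rightmost character of IIBY below Y, bump it to the next letter, and reset everything to its right to B.

IIIB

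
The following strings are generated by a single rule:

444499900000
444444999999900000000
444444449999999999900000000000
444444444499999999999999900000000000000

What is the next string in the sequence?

Reading off run lengths: 4 runs 4, 6, 8, 10; 9 runs 3, 7, 11, 15; 0 runs 5, 8, 11, 14 — each is linear in n (n = 1, 2, …).
For the next term, n = 5, so the run lengths are 12, 19, 17.

444444444444999999999999999999900000000000000000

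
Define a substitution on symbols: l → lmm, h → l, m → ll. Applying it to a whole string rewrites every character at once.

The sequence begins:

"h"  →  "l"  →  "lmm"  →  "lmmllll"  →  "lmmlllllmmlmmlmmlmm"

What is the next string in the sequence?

lmmlllllmmlmmlmmlmmlmmlllllmmlllllmmlllllmmllll

φ(lmmlllllmmlmmlmmlmm) expands symbol-by-symbol to lmm ll ll lmm lmm lmm lmm lmm ll ll lmm ll ll lmm ll ll lmm ll ll; joining the 19 pieces gives the next term.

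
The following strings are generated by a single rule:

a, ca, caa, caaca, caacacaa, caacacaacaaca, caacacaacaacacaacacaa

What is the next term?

caacacaacaacacaacacaacaacacaacaaca

This is a Fibonacci-style word recurrence s(k) = s(k−1)·s(k−2): e.g. ca·a = caa.
So term 8 is caacacaacaacacaacacaa·caacacaacaaca.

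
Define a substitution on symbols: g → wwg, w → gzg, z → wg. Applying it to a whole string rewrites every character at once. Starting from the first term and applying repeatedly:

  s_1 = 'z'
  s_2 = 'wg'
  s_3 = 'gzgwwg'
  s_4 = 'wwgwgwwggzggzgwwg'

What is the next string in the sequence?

gzggzgwwggzgwwggzggzgwwgwwgwgwwgwwgwgwwggzggzgwwg

Applying the rule to each of the 17 symbols of wwgwgwwggzggzgwwg gives the pieces gzg gzg wwg gzg wwg gzg gzg wwg wwg wg wwg wwg wg wwg gzg gzg wwg, which concatenate to the answer.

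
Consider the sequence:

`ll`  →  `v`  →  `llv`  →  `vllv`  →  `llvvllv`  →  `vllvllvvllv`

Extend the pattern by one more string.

This is a Fibonacci-style word recurrence s(k) = s(k−2)·s(k−1): e.g. ll·v = llv.
So term 7 is llvvllv·vllvllvvllv.

llvvllvvllvllvvllv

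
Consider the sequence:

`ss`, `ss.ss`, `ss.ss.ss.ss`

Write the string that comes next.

Every step duplicates the string with '.' between the halves.
Doubling ss.ss.ss.ss with '.' between the halves:

ss.ss.ss.ss.ss.ss.ss.ss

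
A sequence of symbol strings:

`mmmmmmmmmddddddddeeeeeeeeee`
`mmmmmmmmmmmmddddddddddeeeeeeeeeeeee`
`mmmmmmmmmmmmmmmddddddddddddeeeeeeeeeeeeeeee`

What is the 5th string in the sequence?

Term n consists of 3n m's, followed by 2n+2 d's, followed by 3n+1 e's, where the shown terms are n = 3, 4, 5.
For term 5, n = 7, so the run lengths are 21, 16, 22.

mmmmmmmmmmmmmmmmmmmmmddddddddddddddddeeeeeeeeeeeeeeeeeeeeee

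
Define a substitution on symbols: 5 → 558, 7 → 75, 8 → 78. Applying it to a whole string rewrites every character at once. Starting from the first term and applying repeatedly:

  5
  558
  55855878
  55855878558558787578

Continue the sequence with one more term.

Applying the rule to each of the 20 symbols of 55855878558558787578 gives the pieces 558 558 78 558 558 78 75 78 558 558 78 558 558 78 75 78 75 558 75 78, which concatenate to the answer.

5585587855855878757855855878558558787578755587578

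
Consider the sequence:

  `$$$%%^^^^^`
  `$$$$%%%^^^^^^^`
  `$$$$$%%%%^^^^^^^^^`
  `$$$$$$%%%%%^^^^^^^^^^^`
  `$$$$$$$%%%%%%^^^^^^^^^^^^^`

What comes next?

Reading off run lengths: $ runs 3, 4, 5, 6, 7; % runs 2, 3, 4, 5, 6; ^ runs 5, 7, 9, 11, 13 — each is linear in n, where the shown terms are n = 2, 3, 4, 5, 6.
Setting n = 7 gives 8, 7, 15 characters in each block.

$$$$$$$$%%%%%%%^^^^^^^^^^^^^^^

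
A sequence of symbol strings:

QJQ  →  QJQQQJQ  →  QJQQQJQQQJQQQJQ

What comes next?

Each string is two copies of the previous one joined by 'Q'.
Doubling QJQQQJQQQJQQQJQ with 'Q' between the halves:

QJQQQJQQQJQQQJQQQJQQQJQQQJQQQJQ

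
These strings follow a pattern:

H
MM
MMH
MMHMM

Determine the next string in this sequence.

From term 3 onward, concatenate the last term with the second-to-last: MM·H = MMH, MMH·MM = MMHMM, …
Continuing: MMHMM · MMH gives term 5.

MMHMMMMH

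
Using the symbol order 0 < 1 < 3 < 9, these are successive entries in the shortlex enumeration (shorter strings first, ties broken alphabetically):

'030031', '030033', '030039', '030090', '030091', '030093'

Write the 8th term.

Stepping forward 2 times from 030093: 030093 → 030099, then the target.

030100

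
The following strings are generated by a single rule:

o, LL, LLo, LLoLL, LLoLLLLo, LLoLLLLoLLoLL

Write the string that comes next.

This is a Fibonacci-style word recurrence s(k) = s(k−1)·s(k−2): e.g. LL·o = LLo.
Continuing: LLoLLLLoLLoLL · LLoLLLLo gives term 7.

LLoLLLLoLLoLLLLoLLLLo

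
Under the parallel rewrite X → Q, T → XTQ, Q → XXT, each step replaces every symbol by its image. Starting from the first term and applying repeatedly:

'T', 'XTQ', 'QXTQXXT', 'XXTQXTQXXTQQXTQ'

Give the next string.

Replace each of the 15 characters of XXTQXTQXXTQQXTQ in place — Q Q XTQ XXT Q XTQ XXT Q Q XTQ XXT XXT Q XTQ XXT — and concatenate.

QQXTQXXTQXTQXXTQQXTQXXTXXTQXTQXXT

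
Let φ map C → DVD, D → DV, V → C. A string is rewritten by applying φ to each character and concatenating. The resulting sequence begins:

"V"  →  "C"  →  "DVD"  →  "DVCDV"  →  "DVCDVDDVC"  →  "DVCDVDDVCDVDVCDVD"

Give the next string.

DVCDVDDVCDVDVCDVDDVCDVCDVDDVCDV

Applying the rule to each of the 17 symbols of DVCDVDDVCDVDVCDVD gives the pieces DV C DVD DV C DV DV C DVD DV C DV C DVD DV C DV, which concatenate to the answer.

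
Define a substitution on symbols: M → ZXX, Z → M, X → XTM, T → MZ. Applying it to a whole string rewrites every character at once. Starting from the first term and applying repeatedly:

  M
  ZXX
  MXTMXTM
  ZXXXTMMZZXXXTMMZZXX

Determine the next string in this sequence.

MXTMXTMXTMMZZXXZXXMMXTMXTMXTMMZZXXZXXMMXTMXTM

Applying the rule to each of the 19 symbols of ZXXXTMMZZXXXTMMZZXX gives the pieces M XTM XTM XTM MZ ZXX ZXX M M XTM XTM XTM MZ ZXX ZXX M M XTM XTM, which concatenate to the answer.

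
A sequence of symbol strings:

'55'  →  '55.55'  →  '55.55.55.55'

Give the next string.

s(k+1) = s(k)·.·s(k) — each term doubles the last with '.' between the halves.
Doubling 55.55.55.55 with '.' between the halves:

55.55.55.55.55.55.55.55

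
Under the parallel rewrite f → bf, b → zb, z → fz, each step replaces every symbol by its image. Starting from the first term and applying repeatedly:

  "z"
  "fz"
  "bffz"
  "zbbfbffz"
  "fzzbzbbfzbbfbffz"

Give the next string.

bffzfzzbfzzbzbbffzzbzbbfzbbfbffz

Applying the rule to each of the 16 symbols of fzzbzbbfzbbfbffz gives the pieces bf fz fz zb fz zb zb bf fz zb zb bf zb bf bf fz, which concatenate to the answer.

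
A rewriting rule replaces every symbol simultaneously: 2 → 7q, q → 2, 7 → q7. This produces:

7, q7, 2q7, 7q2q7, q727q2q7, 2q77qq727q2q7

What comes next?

7q2q7q722q77qq727q2q7

φ(2q77qq727q2q7) expands symbol-by-symbol to 7q 2 q7 q7 2 2 q7 7q q7 2 7q 2 q7; joining the 13 pieces gives the next term.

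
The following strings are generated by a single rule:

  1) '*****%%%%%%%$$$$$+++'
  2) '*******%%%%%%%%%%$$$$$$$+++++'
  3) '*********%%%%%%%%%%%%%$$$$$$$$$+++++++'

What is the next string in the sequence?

***********%%%%%%%%%%%%%%%%$$$$$$$$$$$+++++++++

Each string has the form *^{2n+1} %^{3n+1} $^{2n+1} +^{2n-1}, where the shown terms are n = 2, 3, 4.
Setting n = 5 gives 11, 16, 11, 9 characters in each block.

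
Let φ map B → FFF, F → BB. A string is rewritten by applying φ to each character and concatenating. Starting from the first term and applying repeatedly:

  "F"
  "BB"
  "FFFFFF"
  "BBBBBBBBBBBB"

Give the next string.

FFFFFFFFFFFFFFFFFFFFFFFFFFFFFFFFFFFF

Expanding BBBBBBBBBBBB: B→FFF, B→FFF, B→FFF, B→FFF, B→FFF, B→FFF, B→FFF, B→FFF, B→FFF, B→FFF, B→FFF, B→FFF. Concatenated: FFF FFF FFF FFF FFF FFF FFF FFF FFF FFF FFF FFF.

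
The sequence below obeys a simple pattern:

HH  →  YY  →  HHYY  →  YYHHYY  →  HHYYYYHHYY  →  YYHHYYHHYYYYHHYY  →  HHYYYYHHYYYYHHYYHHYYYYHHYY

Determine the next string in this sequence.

YYHHYYHHYYYYHHYYHHYYYYHHYYYYHHYYHHYYYYHHYY

From term 3 onward, concatenate the second-to-last term with the last: HH·YY = HHYY, YY·HHYY = YYHHYY, …
The next term joins YYHHYYHHYYYYHHYY and HHYYYYHHYYYYHHYYHHYYYYHHYY.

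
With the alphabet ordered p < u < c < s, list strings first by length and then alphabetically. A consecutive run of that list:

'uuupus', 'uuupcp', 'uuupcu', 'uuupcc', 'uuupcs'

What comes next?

Treat uuupcs as a base-4 numeral over the given alphabet and add one, carrying through any trailing s's.

uuupsp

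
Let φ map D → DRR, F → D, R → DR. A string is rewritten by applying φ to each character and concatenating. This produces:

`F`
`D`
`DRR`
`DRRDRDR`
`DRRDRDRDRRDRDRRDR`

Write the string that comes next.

φ(DRRDRDRDRRDRDRRDR) expands symbol-by-symbol to DRR DR DR DRR DR DRR DR DRR DR DR DRR DR DRR DR DR DRR DR; joining the 17 pieces gives the next term.

DRRDRDRDRRDRDRRDRDRRDRDRDRRDRDRRDRDRDRRDR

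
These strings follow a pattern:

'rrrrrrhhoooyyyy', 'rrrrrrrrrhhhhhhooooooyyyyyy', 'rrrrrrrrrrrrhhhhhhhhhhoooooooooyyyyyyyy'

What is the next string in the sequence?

rrrrrrrrrrrrrrrhhhhhhhhhhhhhhooooooooooooyyyyyyyyyy

Reading off run lengths: r runs 6, 9, 12; h runs 2, 6, 10; o runs 3, 6, 9; y runs 4, 6, 8 — each is linear in n (n = 1, 2, …).
Setting n = 4 gives 15, 14, 12, 10 characters in each block.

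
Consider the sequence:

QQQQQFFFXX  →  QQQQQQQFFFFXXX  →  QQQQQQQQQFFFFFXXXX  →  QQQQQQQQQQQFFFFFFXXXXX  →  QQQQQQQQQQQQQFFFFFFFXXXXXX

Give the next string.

QQQQQQQQQQQQQQQFFFFFFFFXXXXXXX

Each string has the form Q^{2n-1} F^{n} X^{n-1}, where the shown terms are n = 3, 4, 5, 6, 7.
For the next term, n = 8, so the run lengths are 15, 8, 7.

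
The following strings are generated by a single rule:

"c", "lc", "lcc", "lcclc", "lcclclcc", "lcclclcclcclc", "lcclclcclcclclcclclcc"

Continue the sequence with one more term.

From term 3 onward, concatenate the last term with the second-to-last: lc·c = lcc, lcc·lc = lcclc, …
Continuing: lcclclcclcclclcclclcc · lcclclcclcclc gives term 8.

lcclclcclcclclcclclcclcclclcclcclc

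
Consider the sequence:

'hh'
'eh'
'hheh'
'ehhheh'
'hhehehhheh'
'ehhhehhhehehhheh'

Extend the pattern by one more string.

hhehehhhehehhhehhhehehhheh

This is a Fibonacci-style word recurrence s(k) = s(k−2)·s(k−1): e.g. hh·eh = hheh.
Continuing: hhehehhheh · ehhhehhhehehhheh gives term 7.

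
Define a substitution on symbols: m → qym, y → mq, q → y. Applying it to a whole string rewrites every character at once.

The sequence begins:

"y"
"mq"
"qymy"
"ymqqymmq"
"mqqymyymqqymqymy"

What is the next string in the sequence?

Rewriting the 16 symbols of mqqymyymqqymqymy one by one yields qym y y mq qym mq mq qym y y mq qym y mq qym mq; concatenated:

qymyymqqymmqmqqymyymqqymymqqymmq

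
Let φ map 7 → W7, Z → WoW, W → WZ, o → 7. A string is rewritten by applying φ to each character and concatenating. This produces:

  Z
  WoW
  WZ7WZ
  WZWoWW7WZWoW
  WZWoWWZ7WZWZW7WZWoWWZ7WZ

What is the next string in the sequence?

WZWoWWZ7WZWZWoWW7WZWoWWZWoWWZW7WZWoWWZ7WZWZWoWW7WZWoW

Applying the rule to each of the 24 symbols of WZWoWWZ7WZWZW7WZWoWWZ7WZ gives the pieces WZ WoW WZ 7 WZ WZ WoW W7 WZ WoW WZ WoW WZ W7 WZ WoW WZ 7 WZ WZ WoW W7 WZ WoW, which concatenate to the answer.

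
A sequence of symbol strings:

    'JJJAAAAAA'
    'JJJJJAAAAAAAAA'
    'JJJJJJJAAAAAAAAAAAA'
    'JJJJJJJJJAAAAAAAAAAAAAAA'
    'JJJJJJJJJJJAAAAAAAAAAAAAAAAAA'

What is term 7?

JJJJJJJJJJJJJJJAAAAAAAAAAAAAAAAAAAAAAAA

Reading off run lengths: J runs 3, 5, 7, 9, 11; A runs 6, 9, 12, 15, 18 — each is linear in n, where the shown terms are n = 2, 3, 4, 5, 6.
Setting n = 8 gives 15, 24 characters in each block.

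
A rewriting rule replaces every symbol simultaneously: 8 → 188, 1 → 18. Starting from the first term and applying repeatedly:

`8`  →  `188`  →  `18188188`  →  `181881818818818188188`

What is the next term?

1818818188188181881818818818188188181881818818818188188

Applying the rule to each of the 21 symbols of 181881818818818188188 gives the pieces 18 188 18 188 188 18 188 18 188 188 18 188 188 18 188 18 188 188 18 188 188, which concatenate to the answer.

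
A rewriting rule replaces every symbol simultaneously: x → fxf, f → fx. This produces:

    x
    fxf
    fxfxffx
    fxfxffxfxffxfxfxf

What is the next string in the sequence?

Rewriting the 17 symbols of fxfxffxfxffxfxfxf one by one yields fx fxf fx fxf fx fx fxf fx fxf fx fx fxf fx fxf fx fxf fx; concatenated:

fxfxffxfxffxfxfxffxfxffxfxfxffxfxffxfxffx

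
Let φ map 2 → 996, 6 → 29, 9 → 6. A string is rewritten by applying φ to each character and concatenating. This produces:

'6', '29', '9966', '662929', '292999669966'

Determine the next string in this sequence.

99669966662929662929

Apply φ to 292999669966 symbol by symbol: 2→996, 9→6, 2→996, 9→6, 9→6, 9→6, 6→29, 6→29, 9→6, 9→6, 6→29, 6→29; joined: 996 6 996 6 6 6 29 29 6 6 29 29.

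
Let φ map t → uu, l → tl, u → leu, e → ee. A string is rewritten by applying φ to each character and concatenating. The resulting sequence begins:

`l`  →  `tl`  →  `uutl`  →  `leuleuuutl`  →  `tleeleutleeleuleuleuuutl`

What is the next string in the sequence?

Rewriting the 24 symbols of tleeleutleeleuleuleuuutl one by one yields uu tl ee ee tl ee leu uu tl ee ee tl ee leu tl ee leu tl ee leu leu leu uu tl; concatenated:

uutleeeetleeleuuutleeeetleeleutleeleutleeleuleuleuuutl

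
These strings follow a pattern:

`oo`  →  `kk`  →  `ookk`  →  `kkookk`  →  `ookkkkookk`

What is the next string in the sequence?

kkookkookkkkookk

From term 3 onward, concatenate the second-to-last term with the last: oo·kk = ookk, kk·ookk = kkookk, …
Continuing: kkookk · ookkkkookk gives term 6.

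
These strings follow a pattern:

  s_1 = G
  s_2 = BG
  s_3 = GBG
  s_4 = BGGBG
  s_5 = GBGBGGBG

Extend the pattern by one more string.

BGGBGGBGBGGBG

This is a Fibonacci-style word recurrence s(k) = s(k−2)·s(k−1): e.g. G·BG = GBG.
So term 6 is BGGBG·GBGBGGBG.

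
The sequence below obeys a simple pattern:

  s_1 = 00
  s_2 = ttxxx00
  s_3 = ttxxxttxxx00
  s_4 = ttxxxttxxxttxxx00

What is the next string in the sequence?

ttxxxttxxxttxxxttxxx00

The strings grow by a fixed prefix ttxxx each time.
One more step from ttxxxttxxxttxxx00 gives the answer.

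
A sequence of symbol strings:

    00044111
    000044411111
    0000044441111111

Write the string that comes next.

00000044444111111111

Term n consists of n+1 0's, followed by n 4's, followed by 2n-1 1's, where the shown terms are n = 2, 3, 4.
At n = 5 the blocks have lengths 6, 5, 9.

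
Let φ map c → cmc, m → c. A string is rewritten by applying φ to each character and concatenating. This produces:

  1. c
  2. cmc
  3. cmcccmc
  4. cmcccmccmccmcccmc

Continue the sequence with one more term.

Rewriting the 17 symbols of cmcccmccmccmcccmc one by one yields cmc c cmc cmc cmc c cmc cmc c cmc cmc c cmc cmc cmc c cmc; concatenated:

cmcccmccmccmcccmccmcccmccmcccmccmccmcccmc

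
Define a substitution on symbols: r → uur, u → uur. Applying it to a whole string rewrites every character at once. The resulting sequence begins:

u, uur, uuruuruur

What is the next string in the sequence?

Rewriting each symbol of uuruuruur: u→uur, u→uur, r→uur, u→uur, u→uur, r→uur, u→uur, u→uur, r→uur, which concatenates to uur uur uur uur uur uur uur uur uur.

uuruuruuruuruuruuruuruuruur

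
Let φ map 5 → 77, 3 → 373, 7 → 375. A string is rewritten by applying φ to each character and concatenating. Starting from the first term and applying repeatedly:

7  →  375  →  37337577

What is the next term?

37337537337337577375375

Rewriting each symbol of 37337577: 3→373, 7→375, 3→373, 3→373, 7→375, 5→77, 7→375, 7→375, which concatenates to 373 375 373 373 375 77 375 375.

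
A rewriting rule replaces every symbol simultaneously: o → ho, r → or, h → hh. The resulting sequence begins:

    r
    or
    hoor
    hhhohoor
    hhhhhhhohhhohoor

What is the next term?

φ(hhhhhhhohhhohoor) expands symbol-by-symbol to hh hh hh hh hh hh hh ho hh hh hh ho hh ho ho or; joining the 16 pieces gives the next term.

hhhhhhhhhhhhhhhohhhhhhhohhhohoor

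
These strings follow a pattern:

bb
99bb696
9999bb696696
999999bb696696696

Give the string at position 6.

9999999999bb696696696696696

Each term wraps the previous one in 99 on the left and 696 on the right.
From 999999bb696696696, 2 further steps: 999999bb696696696 → 99999999bb696696696696 → (answer).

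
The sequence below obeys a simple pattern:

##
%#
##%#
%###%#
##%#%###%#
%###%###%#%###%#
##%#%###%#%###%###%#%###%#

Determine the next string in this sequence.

%###%###%#%###%###%#%###%#%###%###%#%###%#

Each term (from the third on) is the two preceding terms concatenated in order: term 3 = ##·%# = ##%#.
Continuing: %###%###%#%###%# · ##%#%###%#%###%###%#%###%# gives term 8.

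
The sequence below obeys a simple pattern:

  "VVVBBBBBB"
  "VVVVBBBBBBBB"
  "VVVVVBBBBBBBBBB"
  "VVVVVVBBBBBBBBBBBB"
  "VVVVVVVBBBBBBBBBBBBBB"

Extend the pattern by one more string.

VVVVVVVVBBBBBBBBBBBBBBBB

Each string has the form V^{n} B^{2n}, where the shown terms are n = 3, 4, 5, 6, 7.
Setting n = 8 gives 8, 16 characters in each block.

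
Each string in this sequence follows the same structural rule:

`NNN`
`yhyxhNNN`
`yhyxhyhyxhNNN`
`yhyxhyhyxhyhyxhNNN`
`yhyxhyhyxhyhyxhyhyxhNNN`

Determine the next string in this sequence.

Every step adds yhyxh at the front: s(k+1) = yhyxh·s(k).
One more step from yhyxhyhyxhyhyxhyhyxhNNN gives the answer.

yhyxhyhyxhyhyxhyhyxhyhyxhNNN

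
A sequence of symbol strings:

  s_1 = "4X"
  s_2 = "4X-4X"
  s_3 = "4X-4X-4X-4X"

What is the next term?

4X-4X-4X-4X-4X-4X-4X-4X

Every step duplicates the string with '-' between the halves.
So the next term is two copies of 4X-4X-4X-4X with '-' between the halves.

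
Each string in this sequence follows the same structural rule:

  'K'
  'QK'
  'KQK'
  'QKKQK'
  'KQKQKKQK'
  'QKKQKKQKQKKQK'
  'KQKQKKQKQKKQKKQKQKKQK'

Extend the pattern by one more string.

QKKQKKQKQKKQKKQKQKKQKQKKQKKQKQKKQK

Each term (from the third on) is the two preceding terms concatenated in order: term 3 = K·QK = KQK.
Continuing: QKKQKKQKQKKQK · KQKQKKQKQKKQKKQKQKKQK gives term 8.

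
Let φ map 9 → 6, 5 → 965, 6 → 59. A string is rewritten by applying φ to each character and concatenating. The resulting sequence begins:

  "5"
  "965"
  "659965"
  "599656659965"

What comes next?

Rewriting each symbol of 599656659965: 5→965, 9→6, 9→6, 6→59, 5→965, 6→59, 6→59, 5→965, 9→6, 9→6, 6→59, 5→965, which concatenates to 965 6 6 59 965 59 59 965 6 6 59 965.

965665996559599656659965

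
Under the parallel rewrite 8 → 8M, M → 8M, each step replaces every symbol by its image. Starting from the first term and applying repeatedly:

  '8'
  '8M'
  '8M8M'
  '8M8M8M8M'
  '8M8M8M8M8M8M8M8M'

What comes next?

Rewriting the 16 symbols of 8M8M8M8M8M8M8M8M one by one yields 8M 8M 8M 8M 8M 8M 8M 8M 8M 8M 8M 8M 8M 8M 8M 8M; concatenated:

8M8M8M8M8M8M8M8M8M8M8M8M8M8M8M8M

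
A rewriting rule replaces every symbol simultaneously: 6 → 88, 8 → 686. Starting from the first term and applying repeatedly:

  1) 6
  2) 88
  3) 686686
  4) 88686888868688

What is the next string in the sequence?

Applying the rule to each of the 14 symbols of 88686888868688 gives the pieces 686 686 88 686 88 686 686 686 686 88 686 88 686 686, which concatenate to the answer.

68668688686886866866866868868688686686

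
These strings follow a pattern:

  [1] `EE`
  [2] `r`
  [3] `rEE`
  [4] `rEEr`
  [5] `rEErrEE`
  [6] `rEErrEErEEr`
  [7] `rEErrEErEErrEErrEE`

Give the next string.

rEErrEErEErrEErrEErEErrEErEEr

Each term (from the third on) is the previous term followed by the one before it: term 3 = r·EE = rEE.
Continuing: rEErrEErEErrEErrEE · rEErrEErEEr gives term 8.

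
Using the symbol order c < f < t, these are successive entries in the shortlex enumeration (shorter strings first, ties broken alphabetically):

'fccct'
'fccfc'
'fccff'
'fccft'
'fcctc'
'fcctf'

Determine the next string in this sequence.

The successor of fcctf increments the rightmost position that isn't already t and resets every position after it to c.

fcctt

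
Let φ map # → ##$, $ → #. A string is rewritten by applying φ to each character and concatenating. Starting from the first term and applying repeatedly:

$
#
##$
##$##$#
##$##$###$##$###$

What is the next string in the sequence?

##$##$###$##$###$##$##$###$##$###$##$##$#

Replace each of the 17 characters of ##$##$###$##$###$ in place — ##$ ##$ # ##$ ##$ # ##$ ##$ ##$ # ##$ ##$ # ##$ ##$ ##$ # — and concatenate.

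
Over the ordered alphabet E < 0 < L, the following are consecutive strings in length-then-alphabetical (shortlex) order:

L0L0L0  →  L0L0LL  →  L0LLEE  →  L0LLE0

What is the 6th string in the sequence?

L0LL0E

Stepping forward 2 times from L0LLE0: L0LLE0 → L0LLEL, then the target.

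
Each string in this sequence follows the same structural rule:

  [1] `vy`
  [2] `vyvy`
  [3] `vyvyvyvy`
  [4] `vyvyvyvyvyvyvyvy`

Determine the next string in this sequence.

s(k+1) = s(k)·s(k) — each term doubles the last.
Doubling vyvyvyvyvyvyvyvy:

vyvyvyvyvyvyvyvyvyvyvyvyvyvyvyvy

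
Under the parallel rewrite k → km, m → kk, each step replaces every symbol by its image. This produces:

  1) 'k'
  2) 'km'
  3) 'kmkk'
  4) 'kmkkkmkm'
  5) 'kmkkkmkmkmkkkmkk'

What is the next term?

Replace each of the 16 characters of kmkkkmkmkmkkkmkk in place — km kk km km km kk km kk km kk km km km kk km km — and concatenate.

kmkkkmkmkmkkkmkkkmkkkmkmkmkkkmkm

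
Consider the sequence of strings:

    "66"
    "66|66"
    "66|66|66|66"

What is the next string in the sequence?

Every step duplicates the string with '|' between the halves.
One more doubling of 66|66|66|66 gives the answer.

66|66|66|66|66|66|66|66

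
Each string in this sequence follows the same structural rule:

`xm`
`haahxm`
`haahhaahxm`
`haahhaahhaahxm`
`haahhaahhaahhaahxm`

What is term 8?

Every step adds haah at the front: s(k+1) = haah·s(k).
From haahhaahhaahhaahxm, 3 further steps: haahhaahhaahhaahxm → haahhaahhaahhaahhaahxm → haahhaahhaahhaahhaahhaahxm → (answer).

haahhaahhaahhaahhaahhaahhaahxm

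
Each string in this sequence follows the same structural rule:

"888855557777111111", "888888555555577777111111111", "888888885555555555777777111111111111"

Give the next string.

Each string has the form 8^{2n} 5^{3n-2} 7^{n+2} 1^{3n}, where the shown terms are n = 2, 3, 4.
At n = 5 the blocks have lengths 10, 13, 7, 15.

888888888855555555555557777777111111111111111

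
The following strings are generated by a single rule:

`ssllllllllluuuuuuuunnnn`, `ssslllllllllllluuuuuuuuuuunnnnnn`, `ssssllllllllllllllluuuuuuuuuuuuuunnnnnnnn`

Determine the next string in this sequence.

Term n consists of n s's, followed by 3n+3 l's, followed by 3n+2 u's, followed by 2n n's, where the shown terms are n = 2, 3, 4.
For the next term, n = 5, so the run lengths are 5, 18, 17, 10.

ssssslllllllllllllllllluuuuuuuuuuuuuuuuunnnnnnnnnn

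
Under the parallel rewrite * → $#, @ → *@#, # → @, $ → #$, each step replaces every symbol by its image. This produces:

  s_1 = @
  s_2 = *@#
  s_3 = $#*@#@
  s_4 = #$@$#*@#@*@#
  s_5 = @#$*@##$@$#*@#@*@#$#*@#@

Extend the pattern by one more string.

*@#@#$$#*@#@@#$*@##$@$#*@#@*@#$#*@#@#$@$#*@#@*@#

Applying the rule to each of the 24 symbols of @#$*@##$@$#*@#@*@#$#*@#@ gives the pieces *@# @ #$ $# *@# @ @ #$ *@# #$ @ $# *@# @ *@# $# *@# @ #$ @ $# *@# @ *@#, which concatenate to the answer.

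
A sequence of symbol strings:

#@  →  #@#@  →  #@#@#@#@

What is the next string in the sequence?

s(k+1) = s(k)·s(k) — each term doubles the last.
So the next term is two copies of #@#@#@#@.

#@#@#@#@#@#@#@#@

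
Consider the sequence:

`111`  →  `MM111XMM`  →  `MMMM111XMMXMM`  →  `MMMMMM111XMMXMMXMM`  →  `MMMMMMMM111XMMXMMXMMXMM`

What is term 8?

Every step adds MM to the front and XMM to the end of the previous string.
From MMMMMMMM111XMMXMMXMMXMM, 3 further steps: MMMMMMMM111XMMXMMXMMXMM → MMMMMMMMMM111XMMXMMXMMXMMXMM → MMMMMMMMMMMM111XMMXMMXMMXMMXMMXMM → (answer).

MMMMMMMMMMMMMM111XMMXMMXMMXMMXMMXMMXMM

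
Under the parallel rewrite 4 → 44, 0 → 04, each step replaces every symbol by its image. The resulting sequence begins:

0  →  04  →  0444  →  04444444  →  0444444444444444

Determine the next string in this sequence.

φ(0444444444444444) expands symbol-by-symbol to 04 44 44 44 44 44 44 44 44 44 44 44 44 44 44 44; joining the 16 pieces gives the next term.

04444444444444444444444444444444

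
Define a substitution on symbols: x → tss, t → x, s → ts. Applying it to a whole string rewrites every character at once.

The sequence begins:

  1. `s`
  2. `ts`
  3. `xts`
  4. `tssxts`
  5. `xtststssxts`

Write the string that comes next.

Apply φ to xtststssxts symbol by symbol: x→tss, t→x, s→ts, t→x, s→ts, t→x, s→ts, s→ts, x→tss, t→x, s→ts; joined: tss x ts x ts x ts ts tss x ts.

tssxtsxtsxtststssxts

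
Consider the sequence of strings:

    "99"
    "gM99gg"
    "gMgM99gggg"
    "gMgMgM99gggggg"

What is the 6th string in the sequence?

Each term wraps the previous one in gM on the left and gg on the right.
From gMgMgM99gggggg, 2 further steps: gMgMgM99gggggg → gMgMgMgM99gggggggg → (answer).

gMgMgMgMgM99gggggggggg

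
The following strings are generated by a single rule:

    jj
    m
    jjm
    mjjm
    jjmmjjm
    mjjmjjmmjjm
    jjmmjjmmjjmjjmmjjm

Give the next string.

From term 3 onward, concatenate the second-to-last term with the last: jj·m = jjm, m·jjm = mjjm, …
So term 8 is mjjmjjmmjjm·jjmmjjmmjjmjjmmjjm.

mjjmjjmmjjmjjmmjjmmjjmjjmmjjm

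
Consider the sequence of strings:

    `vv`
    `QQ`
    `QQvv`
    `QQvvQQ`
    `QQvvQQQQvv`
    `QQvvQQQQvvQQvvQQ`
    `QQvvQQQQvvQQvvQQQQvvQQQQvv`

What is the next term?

QQvvQQQQvvQQvvQQQQvvQQQQvvQQvvQQQQvvQQvvQQ

From term 3 onward, concatenate the last term with the second-to-last: QQ·vv = QQvv, QQvv·QQ = QQvvQQ, …
Continuing: QQvvQQQQvvQQvvQQQQvvQQQQvv · QQvvQQQQvvQQvvQQ gives term 8.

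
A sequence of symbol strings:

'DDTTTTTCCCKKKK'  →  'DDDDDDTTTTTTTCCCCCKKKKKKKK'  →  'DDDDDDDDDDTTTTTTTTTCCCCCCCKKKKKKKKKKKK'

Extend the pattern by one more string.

DDDDDDDDDDDDDDTTTTTTTTTTTCCCCCCCCCKKKKKKKKKKKKKKKK

Term n consists of 4n-2 D's, followed by 2n+3 T's, followed by 2n+1 C's, followed by 4n K's (n = 1, 2, …).
For the next term, n = 4, so the run lengths are 14, 11, 9, 16.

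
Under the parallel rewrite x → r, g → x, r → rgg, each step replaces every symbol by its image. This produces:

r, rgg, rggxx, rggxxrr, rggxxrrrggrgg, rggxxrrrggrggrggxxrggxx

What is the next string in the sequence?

rggxxrrrggrggrggxxrggxxrggxxrrrggxxrr

φ(rggxxrrrggrggrggxxrggxx) expands symbol-by-symbol to rgg x x r r rgg rgg rgg x x rgg x x rgg x x r r rgg x x r r; joining the 23 pieces gives the next term.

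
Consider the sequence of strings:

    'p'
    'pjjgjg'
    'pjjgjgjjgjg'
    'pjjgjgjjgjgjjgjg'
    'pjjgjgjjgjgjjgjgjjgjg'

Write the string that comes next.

The strings grow by a fixed suffix jjgjg each time.
Applying this once more to pjjgjgjjgjgjjgjgjjgjg:

pjjgjgjjgjgjjgjgjjgjgjjgjg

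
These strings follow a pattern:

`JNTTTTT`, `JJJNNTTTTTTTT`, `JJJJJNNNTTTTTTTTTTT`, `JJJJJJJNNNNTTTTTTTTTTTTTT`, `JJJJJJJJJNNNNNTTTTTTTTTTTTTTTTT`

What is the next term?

Term n consists of 2n-1 J's, followed by n N's, followed by 3n+2 T's (n = 1, 2, …).
At n = 6 the blocks have lengths 11, 6, 20.

JJJJJJJJJJJNNNNNNTTTTTTTTTTTTTTTTTTTT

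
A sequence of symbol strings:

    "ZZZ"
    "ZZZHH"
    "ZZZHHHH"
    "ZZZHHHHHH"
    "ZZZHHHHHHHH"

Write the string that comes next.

Every step adds HH to the end: s(k+1) = s(k)·HH.
Applying this once more to ZZZHHHHHHHH:

ZZZHHHHHHHHHH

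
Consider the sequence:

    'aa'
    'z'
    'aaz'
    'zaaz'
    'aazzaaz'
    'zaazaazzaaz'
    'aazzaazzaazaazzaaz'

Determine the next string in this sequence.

Each term (from the third on) is the two preceding terms concatenated in order: term 3 = aa·z = aaz.
The next term joins zaazaazzaaz and aazzaazzaazaazzaaz.

zaazaazzaazaazzaazzaazaazzaaz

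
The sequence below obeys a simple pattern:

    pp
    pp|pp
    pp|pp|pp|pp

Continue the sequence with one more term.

pp|pp|pp|pp|pp|pp|pp|pp

Each string is two copies of the previous one joined by '|'.
So the next term is two copies of pp|pp|pp|pp with '|' between the halves.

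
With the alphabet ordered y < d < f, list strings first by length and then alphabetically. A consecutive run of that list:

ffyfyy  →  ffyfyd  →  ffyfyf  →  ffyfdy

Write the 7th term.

ffyffy

Stepping forward 3 times from ffyfdy: ffyfdy → ffyfdd → ffyfdf, then the target.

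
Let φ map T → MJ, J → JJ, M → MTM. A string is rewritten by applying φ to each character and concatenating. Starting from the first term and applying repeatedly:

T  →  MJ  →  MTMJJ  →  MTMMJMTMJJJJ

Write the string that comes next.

MTMMJMTMMTMJJMTMMJMTMJJJJJJJJ

Rewriting each symbol of MTMMJMTMJJJJ: M→MTM, T→MJ, M→MTM, M→MTM, J→JJ, M→MTM, T→MJ, M→MTM, J→JJ, J→JJ, J→JJ, J→JJ, which concatenates to MTM MJ MTM MTM JJ MTM MJ MTM JJ JJ JJ JJ.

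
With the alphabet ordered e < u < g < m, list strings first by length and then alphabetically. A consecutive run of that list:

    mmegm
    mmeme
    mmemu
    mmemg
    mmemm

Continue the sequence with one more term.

Treat mmemm as a base-4 numeral over the given alphabet and add one, carrying through any trailing m's.

mmuee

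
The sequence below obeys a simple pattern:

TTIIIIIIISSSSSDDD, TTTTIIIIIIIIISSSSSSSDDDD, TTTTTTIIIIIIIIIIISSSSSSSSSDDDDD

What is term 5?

TTTTTTTTTTIIIIIIIIIIIIIIISSSSSSSSSSSSSDDDDDDD

Reading off run lengths: T runs 2, 4, 6; I runs 7, 9, 11; S runs 5, 7, 9; D runs 3, 4, 5 — each is linear in n, where the shown terms are n = 2, 3, 4.
Setting n = 6 gives 10, 15, 13, 7 characters in each block.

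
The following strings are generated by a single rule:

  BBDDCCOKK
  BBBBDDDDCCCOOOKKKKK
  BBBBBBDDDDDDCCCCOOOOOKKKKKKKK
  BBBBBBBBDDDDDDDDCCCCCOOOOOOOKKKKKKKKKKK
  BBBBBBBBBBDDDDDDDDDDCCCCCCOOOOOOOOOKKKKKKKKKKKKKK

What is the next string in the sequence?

Each string has the form B^{2n} D^{2n} C^{n+1} O^{2n-1} K^{3n-1} (n = 1, 2, …).
At n = 6 the blocks have lengths 12, 12, 7, 11, 17.

BBBBBBBBBBBBDDDDDDDDDDDDCCCCCCCOOOOOOOOOOOKKKKKKKKKKKKKKKKK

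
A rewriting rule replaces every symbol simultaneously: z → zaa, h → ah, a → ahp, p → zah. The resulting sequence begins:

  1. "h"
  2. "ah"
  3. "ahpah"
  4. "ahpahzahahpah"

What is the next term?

ahpahzahahpahzaaahpahahpahzahahpah

φ(ahpahzahahpah) expands symbol-by-symbol to ahp ah zah ahp ah zaa ahp ah ahp ah zah ahp ah; joining the 13 pieces gives the next term.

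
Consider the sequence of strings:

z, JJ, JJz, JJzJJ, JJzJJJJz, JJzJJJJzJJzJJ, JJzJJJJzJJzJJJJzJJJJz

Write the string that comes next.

From term 3 onward, concatenate the last term with the second-to-last: JJ·z = JJz, JJz·JJ = JJzJJ, …
The next term joins JJzJJJJzJJzJJJJzJJJJz and JJzJJJJzJJzJJ.

JJzJJJJzJJzJJJJzJJJJzJJzJJJJzJJzJJ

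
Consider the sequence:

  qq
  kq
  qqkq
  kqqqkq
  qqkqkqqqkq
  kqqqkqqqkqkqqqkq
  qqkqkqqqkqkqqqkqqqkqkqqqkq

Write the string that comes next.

Each term (from the third on) is the two preceding terms concatenated in order: term 3 = qq·kq = qqkq.
So term 8 is kqqqkqqqkqkqqqkq·qqkqkqqqkqkqqqkqqqkqkqqqkq.

kqqqkqqqkqkqqqkqqqkqkqqqkqkqqqkqqqkqkqqqkq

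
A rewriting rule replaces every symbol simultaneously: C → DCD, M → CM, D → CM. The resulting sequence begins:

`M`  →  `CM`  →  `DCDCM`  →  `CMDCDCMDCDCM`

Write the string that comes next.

DCDCMCMDCDCMDCDCMCMDCDCMDCDCM

Expanding CMDCDCMDCDCM: C→DCD, M→CM, D→CM, C→DCD, D→CM, C→DCD, M→CM, D→CM, C→DCD, D→CM, C→DCD, M→CM. Concatenated: DCD CM CM DCD CM DCD CM CM DCD CM DCD CM.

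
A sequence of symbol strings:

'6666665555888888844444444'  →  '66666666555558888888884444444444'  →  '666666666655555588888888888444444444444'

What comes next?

The n-th term is 2n 6's then n+1 5's then 2n+1 8's then 2n+2 4's, where the shown terms are n = 3, 4, 5.
At n = 6 the blocks have lengths 12, 7, 13, 14.

6666666666665555555888888888888844444444444444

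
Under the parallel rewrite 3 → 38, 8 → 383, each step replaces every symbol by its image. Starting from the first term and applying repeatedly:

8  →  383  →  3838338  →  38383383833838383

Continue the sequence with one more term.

38383383833838383383833838383383833838338

φ(38383383833838383) expands symbol-by-symbol to 38 383 38 383 38 38 383 38 383 38 38 383 38 383 38 383 38; joining the 17 pieces gives the next term.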